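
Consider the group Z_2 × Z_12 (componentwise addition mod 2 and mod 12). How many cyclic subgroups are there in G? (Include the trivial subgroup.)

Each element a generates a cyclic subgroup ⟨a⟩; distinct elements may generate the same one (a cyclic group of order d has φ(d) generators).
Cyclic subgroups by order — order 1: 1; order 2: 3; order 3: 1; order 4: 2; order 6: 3; order 12: 2.
Total: 12.

12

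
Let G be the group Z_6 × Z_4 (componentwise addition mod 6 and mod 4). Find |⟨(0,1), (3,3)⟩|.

8

|⟨(0,1)⟩| = 4 and |⟨(3,3)⟩| = 4, so |H| is a multiple of lcm(4, 4) = 4 and divides |G| = 24.
Closing under the operation: H = {(0,0), (0,1), (0,2), (0,3), (3,0), (3,1), (3,2), (3,3)}, so |H| = 8.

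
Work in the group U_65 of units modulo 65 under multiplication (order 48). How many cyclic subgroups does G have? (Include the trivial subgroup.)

A cyclic subgroup of order d is generated by each of its φ(d) elements of order d, so the cyclic subgroups of order d number (#elements of order d)/φ(d).
Cyclic subgroups by order — order 1: 1; order 2: 3; order 3: 1; order 4: 6; order 6: 3; order 12: 6.
Total: 20.

20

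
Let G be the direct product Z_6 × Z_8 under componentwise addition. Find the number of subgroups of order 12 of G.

3

|G| = 48 and 12 | 48, so subgroups of order 12 are possible by Lagrange.
The subgroups of order 12 are: {(0,0), (0,2), (0,4), (0,6), (2,0), (2,2), (2,4), (2,6), (4,0), (4,2), (4,4), (4,6)}; {(0,0), (0,4), (1,0), (1,4), (2,0), (2,4), (3,0), (3,4), (4,0), (4,4), (5,0), (5,4)}; {(0,0), (0,4), (1,2), (1,6), (2,0), (2,4), (3,2), (3,6), (4,0), (4,4), (5,2), (5,6)}.
So G has 3 subgroups of order 12.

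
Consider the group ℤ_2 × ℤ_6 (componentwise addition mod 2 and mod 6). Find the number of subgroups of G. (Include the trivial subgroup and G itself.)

10

|G| = 12, so by Lagrange every subgroup order divides 12. Divisors: 1, 2, 3, 4, 6, 12.
Subgroups by order — order 1: 1; order 2: 3; order 3: 1; order 4: 1; order 6: 3; order 12: 1.
Total: 1 + 3 + 1 + 1 + 3 + 1 = 10.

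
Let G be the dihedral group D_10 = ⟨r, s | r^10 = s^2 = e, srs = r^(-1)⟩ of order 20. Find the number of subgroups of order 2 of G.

|G| = 20 and 2 | 20, so subgroups of order 2 are possible by Lagrange.
The subgroups of order 2 are: {e, r^2s}; {e, r^3s}; {e, r^4s}; {e, r^5}; … (11 in all).
So G has 11 subgroups of order 2.

11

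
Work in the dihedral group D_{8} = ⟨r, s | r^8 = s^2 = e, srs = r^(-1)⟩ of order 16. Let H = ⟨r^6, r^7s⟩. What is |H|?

8

|⟨r^6⟩| = 4 and |⟨r^7s⟩| = 2, so |H| is a multiple of lcm(4, 2) = 4 and divides |G| = 16.
Closing under the operation: H = {e, r^2, r^4, r^6, rs, r^3s, r^5s, r^7s}, so |H| = 8.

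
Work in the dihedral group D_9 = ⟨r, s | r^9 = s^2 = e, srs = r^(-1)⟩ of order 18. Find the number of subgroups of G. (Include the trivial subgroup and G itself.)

16

|G| = 18, so by Lagrange every subgroup order divides 18. Divisors: 1, 2, 3, 6, 9, 18.
Subgroups by order — order 1: 1; order 2: 9; order 3: 1; order 6: 3; order 9: 1; order 18: 1.
Total: 1 + 9 + 1 + 3 + 1 + 1 = 16.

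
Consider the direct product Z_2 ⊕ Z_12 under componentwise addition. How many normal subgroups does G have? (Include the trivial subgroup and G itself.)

16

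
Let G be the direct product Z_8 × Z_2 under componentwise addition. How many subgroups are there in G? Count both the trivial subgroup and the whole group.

|G| = 16, so by Lagrange every subgroup order divides 16. Divisors: 1, 2, 4, 8, 16.
Subgroups by order — order 1: 1; order 2: 3; order 4: 3; order 8: 3; order 16: 1.
Total: 1 + 3 + 3 + 3 + 1 = 11.

11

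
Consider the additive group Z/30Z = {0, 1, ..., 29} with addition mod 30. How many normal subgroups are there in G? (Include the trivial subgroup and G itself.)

8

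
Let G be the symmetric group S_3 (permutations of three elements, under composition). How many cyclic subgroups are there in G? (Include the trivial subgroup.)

Each element a generates a cyclic subgroup ⟨a⟩; distinct elements may generate the same one (a cyclic group of order d has φ(d) generators).
Cyclic subgroups by order — order 1: 1; order 2: 3; order 3: 1.
Total: 5.

5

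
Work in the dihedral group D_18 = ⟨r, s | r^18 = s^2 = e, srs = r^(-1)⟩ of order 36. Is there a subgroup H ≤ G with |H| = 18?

18 | 36. A subgroup of order 18 is {e, r, r^2, r^3, r^4, r^5, r^6, r^7, r^8, r^9, r^10, r^11, r^12, r^13, r^14, r^15, r^16, r^17}.

Yes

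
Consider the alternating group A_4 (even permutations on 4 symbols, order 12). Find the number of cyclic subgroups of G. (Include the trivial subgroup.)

A cyclic subgroup of order d is generated by each of its φ(d) elements of order d, so the cyclic subgroups of order d number (#elements of order d)/φ(d).
Cyclic subgroups by order — order 1: 1; order 2: 3; order 3: 4.
Total: 8.

8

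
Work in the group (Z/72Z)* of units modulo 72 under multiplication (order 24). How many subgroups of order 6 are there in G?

7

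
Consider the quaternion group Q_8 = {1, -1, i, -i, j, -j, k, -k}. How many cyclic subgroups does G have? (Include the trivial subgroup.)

Group the elements of G by the cyclic subgroup they generate; each cyclic subgroup of order d accounts for φ(d) elements.
Cyclic subgroups by order — order 1: 1; order 2: 1; order 4: 3.
Total: 5.

5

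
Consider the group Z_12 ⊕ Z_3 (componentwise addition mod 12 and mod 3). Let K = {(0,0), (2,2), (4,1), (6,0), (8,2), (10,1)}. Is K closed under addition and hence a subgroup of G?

Yes

|K| = 6 divides |G| = 36, consistent with Lagrange.
K contains the identity, every element's inverse is in K, and K is closed under +: it is a subgroup.
In fact K = ⟨(10,1)⟩.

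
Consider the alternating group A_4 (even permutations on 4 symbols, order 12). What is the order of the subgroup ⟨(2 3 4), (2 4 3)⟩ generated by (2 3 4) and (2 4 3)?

|⟨(2 3 4)⟩| = 3 and |⟨(2 4 3)⟩| = 3, so |H| is a multiple of lcm(3, 3) = 3 and divides |G| = 12.
Closing under the operation: H = {e, (2 3 4), (2 4 3)}, so |H| = 3.

3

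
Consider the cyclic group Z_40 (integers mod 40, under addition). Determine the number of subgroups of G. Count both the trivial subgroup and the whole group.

Subgroups of the cyclic group Z_40 correspond bijectively to divisors of 40.
Divisors of 40: 1, 2, 4, 5, 8, 10, 20, 40.
So Z_40 has 8 subgroups.

8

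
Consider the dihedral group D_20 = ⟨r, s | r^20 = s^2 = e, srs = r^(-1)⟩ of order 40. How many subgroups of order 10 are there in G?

5

|G| = 40 and 10 | 40, so subgroups of order 10 are possible by Lagrange.
The subgroups of order 10 are: {e, r^2, r^4, r^6, r^8, r^10, r^12, r^14, r^16, r^18}; {e, r^4, r^8, r^12, r^16, r^2s, r^6s, r^10s, r^14s, r^18s}; {e, r^4, r^8, r^12, r^16, r^3s, r^7s, r^11s, r^15s, r^19s}; {e, r^4, r^8, r^12, r^16, s, r^4s, r^8s, r^12s, r^16s}; … (5 in all).
So G has 5 subgroups of order 10.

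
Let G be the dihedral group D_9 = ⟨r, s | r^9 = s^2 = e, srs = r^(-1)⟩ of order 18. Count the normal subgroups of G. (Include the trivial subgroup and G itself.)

G has 16 subgroups. Checking conjugation-invariance by order — order 1: 1/1 normal; order 2: 0/9 normal; order 3: 1/1 normal; order 6: 0/3 normal; order 9: 1/1 normal; order 18: 1/1 normal.
Total normal subgroups: 4.

4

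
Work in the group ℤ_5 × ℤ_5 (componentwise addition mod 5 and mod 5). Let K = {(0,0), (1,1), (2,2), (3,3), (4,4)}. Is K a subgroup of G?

Yes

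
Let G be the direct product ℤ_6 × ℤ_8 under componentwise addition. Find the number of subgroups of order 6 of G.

|G| = 48 and 6 | 48, so subgroups of order 6 are possible by Lagrange.
The subgroups of order 6 are: {(0,0), (0,4), (2,0), (2,4), (4,0), (4,4)}; {(0,0), (1,0), (2,0), (3,0), (4,0), (5,0)}; {(0,0), (1,4), (2,0), (3,4), (4,0), (5,4)}.
So G has 3 subgroups of order 6.

3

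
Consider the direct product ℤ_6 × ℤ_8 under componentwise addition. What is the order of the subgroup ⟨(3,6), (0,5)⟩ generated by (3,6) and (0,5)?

16

|⟨(3,6)⟩| = 4 and |⟨(0,5)⟩| = 8, so |H| is a multiple of lcm(4, 8) = 8 and divides |G| = 48.
Closing under the operation: H = {(0,0), (0,1), (0,2), (0,3), (0,4), (0,5), (0,6), (0,7), (3,0), (3,1), (3,2), (3,3), (3,4), (3,5), (3,6), (3,7)}, so |H| = 16.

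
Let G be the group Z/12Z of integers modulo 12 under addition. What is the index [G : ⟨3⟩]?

3

|⟨3⟩| = 4 and |G| = 12.
By Lagrange, [G : H] = |G|/|H| = 12/4 = 3.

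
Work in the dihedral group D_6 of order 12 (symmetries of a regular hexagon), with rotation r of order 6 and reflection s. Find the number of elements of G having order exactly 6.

2

The elements of order 6 are: r, r^5.
That's 2.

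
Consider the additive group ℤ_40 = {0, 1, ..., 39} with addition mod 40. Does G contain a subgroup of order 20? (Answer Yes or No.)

Yes

20 | 40. A subgroup of order 20 is {0, 2, 4, 6, 8, 10, 12, 14, 16, 18, 20, 22, 24, 26, 28, 30, 32, 34, 36, 38}.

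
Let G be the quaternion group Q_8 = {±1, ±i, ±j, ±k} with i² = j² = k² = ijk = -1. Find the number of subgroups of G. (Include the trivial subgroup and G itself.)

|G| = 8, so by Lagrange every subgroup order divides 8. Divisors: 1, 2, 4, 8.
Subgroups by order — order 1: 1; order 2: 1; order 4: 3; order 8: 1.
Total: 1 + 1 + 3 + 1 = 6.

6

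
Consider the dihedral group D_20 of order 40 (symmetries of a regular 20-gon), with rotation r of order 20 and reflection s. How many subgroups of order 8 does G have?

5

|G| = 40 and 8 | 40, so subgroups of order 8 are possible by Lagrange.
The subgroups of order 8 are: {e, r^5, r^10, r^15, s, r^5s, r^10s, r^15s}; {e, r^5, r^10, r^15, rs, r^6s, r^11s, r^16s}; {e, r^5, r^10, r^15, r^2s, r^7s, r^12s, r^17s}; {e, r^5, r^10, r^15, r^3s, r^8s, r^13s, r^18s}; … (5 in all).
So G has 5 subgroups of order 8.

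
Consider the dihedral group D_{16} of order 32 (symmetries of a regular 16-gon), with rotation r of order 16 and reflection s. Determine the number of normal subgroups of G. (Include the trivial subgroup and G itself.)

G has 36 subgroups. Checking conjugation-invariance by order — order 1: 1/1 normal; order 2: 1/17 normal; order 4: 1/9 normal; order 8: 1/5 normal; order 16: 3/3 normal; order 32: 1/1 normal.
Total normal subgroups: 8.

8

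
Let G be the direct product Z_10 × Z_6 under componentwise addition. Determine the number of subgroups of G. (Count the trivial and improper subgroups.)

20

|G| = 60, so by Lagrange every subgroup order divides 60. Divisors: 1, 2, 3, 4, 5, 6, 10, 12, 15, 20, 30, 60.
Subgroups by order — order 1: 1; order 2: 3; order 3: 1; order 4: 1; order 5: 1; order 6: 3; order 10: 3; order 12: 1; order 15: 1; order 20: 1; order 30: 3; order 60: 1.
Total: 1 + 3 + 1 + 1 + 1 + 3 + 3 + 1 + 1 + 1 + 3 + 1 = 20.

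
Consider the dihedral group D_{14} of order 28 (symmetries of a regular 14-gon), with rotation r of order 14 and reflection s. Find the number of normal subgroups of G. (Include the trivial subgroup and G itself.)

7

G has 28 subgroups. Checking conjugation-invariance by order — order 1: 1/1 normal; order 2: 1/15 normal; order 4: 0/7 normal; order 7: 1/1 normal; order 14: 3/3 normal; order 28: 1/1 normal.
Total normal subgroups: 7.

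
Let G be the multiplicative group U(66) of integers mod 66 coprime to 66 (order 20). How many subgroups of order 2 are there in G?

3

|G| = 20 and 2 | 20, so subgroups of order 2 are possible by Lagrange.
The subgroups of order 2 are: {1, 23}; {1, 43}; {1, 65}.
So G has 3 subgroups of order 2.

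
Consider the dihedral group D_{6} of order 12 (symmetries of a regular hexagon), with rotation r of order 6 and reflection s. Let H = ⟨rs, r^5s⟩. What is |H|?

|⟨rs⟩| = 2 and |⟨r^5s⟩| = 2, so |H| is a multiple of lcm(2, 2) = 2 and divides |G| = 12.
Closing under the operation: H = {e, r^2, r^4, rs, r^3s, r^5s}, so |H| = 6.

6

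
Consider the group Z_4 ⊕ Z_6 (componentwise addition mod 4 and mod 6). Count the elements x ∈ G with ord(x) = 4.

4

An element (a,b) has order lcm(ord(a), ord(b)); count pairs with lcm equal to 4.
Enumerating gives 4 such elements.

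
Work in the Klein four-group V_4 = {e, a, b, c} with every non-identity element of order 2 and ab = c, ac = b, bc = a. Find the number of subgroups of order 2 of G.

|G| = 4 and 2 | 4, so subgroups of order 2 are possible by Lagrange.
The subgroups of order 2 are: {e, a}; {e, b}; {e, c}.
So G has 3 subgroups of order 2.

3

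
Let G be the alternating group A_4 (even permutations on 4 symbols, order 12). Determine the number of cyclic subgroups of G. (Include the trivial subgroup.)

A cyclic subgroup of order d is generated by each of its φ(d) elements of order d, so the cyclic subgroups of order d number (#elements of order d)/φ(d).
Cyclic subgroups by order — order 1: 1; order 2: 3; order 3: 4.
Total: 8.

8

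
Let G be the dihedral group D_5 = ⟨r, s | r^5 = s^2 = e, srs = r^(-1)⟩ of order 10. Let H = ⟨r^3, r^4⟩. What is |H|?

5

|⟨r^3⟩| = 5 and |⟨r^4⟩| = 5, so |H| is a multiple of lcm(5, 5) = 5 and divides |G| = 10.
Closing under the operation: H = {e, r, r^2, r^3, r^4}, so |H| = 5.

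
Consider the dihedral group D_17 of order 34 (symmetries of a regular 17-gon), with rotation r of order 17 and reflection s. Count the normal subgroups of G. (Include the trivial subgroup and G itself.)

3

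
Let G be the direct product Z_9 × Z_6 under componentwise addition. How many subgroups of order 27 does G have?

|G| = 54 and 27 | 54, so subgroups of order 27 are possible by Lagrange.
The subgroups of order 27 are: {(0,0), (0,2), (0,4), (1,0), (1,2), (1,4), (2,0), (2,2), (2,4), (3,0), (3,2), (3,4), (4,0), (4,2), (4,4), (5,0), (5,2), (5,4), (6,0), (6,2), (6,4), (7,0), (7,2), (7,4), (8,0), (8,2), (8,4)}.
So G has 1 subgroup of order 27.

1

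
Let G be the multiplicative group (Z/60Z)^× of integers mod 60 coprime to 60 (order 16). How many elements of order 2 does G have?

The elements of order 2 are: 11, 19, 29, 31, 41, 49, 59.
That's 7.

7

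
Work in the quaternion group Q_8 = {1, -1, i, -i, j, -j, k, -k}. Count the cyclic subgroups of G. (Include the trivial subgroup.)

Group the elements of G by the cyclic subgroup they generate; each cyclic subgroup of order d accounts for φ(d) elements.
Cyclic subgroups by order — order 1: 1; order 2: 1; order 4: 3.
Total: 5.

5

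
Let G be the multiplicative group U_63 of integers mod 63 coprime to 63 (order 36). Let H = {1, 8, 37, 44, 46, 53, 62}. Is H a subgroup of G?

No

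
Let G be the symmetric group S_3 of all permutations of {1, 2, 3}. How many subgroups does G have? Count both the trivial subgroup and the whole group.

|G| = 6, so by Lagrange every subgroup order divides 6. Divisors: 1, 2, 3, 6.
Subgroups by order — order 1: 1; order 2: 3; order 3: 1; order 6: 1.
Total: 1 + 3 + 1 + 1 = 6.

6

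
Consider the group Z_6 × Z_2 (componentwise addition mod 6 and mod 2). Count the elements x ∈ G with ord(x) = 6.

6

An element (a,b) has order lcm(ord(a), ord(b)); count pairs with lcm equal to 6.
Enumerating gives 6 such elements.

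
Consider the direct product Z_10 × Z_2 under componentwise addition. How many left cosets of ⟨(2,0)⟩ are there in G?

4

|⟨(2,0)⟩| = 5 and |G| = 20.
By Lagrange, [G : H] = |G|/|H| = 20/5 = 4.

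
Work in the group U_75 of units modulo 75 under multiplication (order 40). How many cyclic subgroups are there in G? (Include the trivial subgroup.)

Group the elements of G by the cyclic subgroup they generate; each cyclic subgroup of order d accounts for φ(d) elements.
Cyclic subgroups by order — order 1: 1; order 2: 3; order 4: 2; order 5: 1; order 10: 3; order 20: 2.
Total: 12.

12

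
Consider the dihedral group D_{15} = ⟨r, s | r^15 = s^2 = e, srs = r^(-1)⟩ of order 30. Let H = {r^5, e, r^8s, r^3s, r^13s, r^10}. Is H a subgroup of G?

|H| = 6 divides |G| = 30, consistent with Lagrange.
H contains the identity, every element's inverse is in H, and H is closed under ·: it is a subgroup.

Yes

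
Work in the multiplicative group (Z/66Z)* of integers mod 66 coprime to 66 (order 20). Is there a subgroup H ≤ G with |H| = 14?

14 does not divide |G| = 20, so by Lagrange no subgroup of order 14 exists.

No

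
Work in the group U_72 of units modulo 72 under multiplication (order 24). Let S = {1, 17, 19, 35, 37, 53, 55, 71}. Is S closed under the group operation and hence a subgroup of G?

Yes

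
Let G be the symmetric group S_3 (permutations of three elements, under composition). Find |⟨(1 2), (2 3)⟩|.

6

|⟨(1 2)⟩| = 2 and |⟨(2 3)⟩| = 2, so |H| is a multiple of lcm(2, 2) = 2 and divides |G| = 6.
Closing {(1 2), (2 3)} under the group operation gives all of G, so |H| = 6.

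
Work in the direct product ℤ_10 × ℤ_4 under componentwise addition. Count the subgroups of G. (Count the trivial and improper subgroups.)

|G| = 40, so by Lagrange every subgroup order divides 40. Divisors: 1, 2, 4, 5, 8, 10, 20, 40.
Subgroups by order — order 1: 1; order 2: 3; order 4: 3; order 5: 1; order 8: 1; order 10: 3; order 20: 3; order 40: 1.
Total: 1 + 3 + 3 + 1 + 1 + 3 + 3 + 1 = 16.

16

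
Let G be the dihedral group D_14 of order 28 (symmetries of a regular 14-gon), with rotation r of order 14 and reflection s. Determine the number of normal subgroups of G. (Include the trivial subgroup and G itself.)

G has 28 subgroups. Checking conjugation-invariance by order — order 1: 1/1 normal; order 2: 1/15 normal; order 4: 0/7 normal; order 7: 1/1 normal; order 14: 3/3 normal; order 28: 1/1 normal.
Total normal subgroups: 7.

7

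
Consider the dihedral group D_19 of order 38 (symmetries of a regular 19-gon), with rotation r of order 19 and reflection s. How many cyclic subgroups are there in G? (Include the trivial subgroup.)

21

Group the elements of G by the cyclic subgroup they generate; each cyclic subgroup of order d accounts for φ(d) elements.
Cyclic subgroups by order — order 1: 1; order 2: 19; order 19: 1.
Total: 21.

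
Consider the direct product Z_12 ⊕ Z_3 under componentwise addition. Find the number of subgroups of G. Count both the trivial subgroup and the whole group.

18

|G| = 36, so by Lagrange every subgroup order divides 36. Divisors: 1, 2, 3, 4, 6, 9, 12, 18, 36.
Subgroups by order — order 1: 1; order 2: 1; order 3: 4; order 4: 1; order 6: 4; order 9: 1; order 12: 4; order 18: 1; order 36: 1.
Total: 1 + 1 + 4 + 1 + 4 + 1 + 4 + 1 + 1 = 18.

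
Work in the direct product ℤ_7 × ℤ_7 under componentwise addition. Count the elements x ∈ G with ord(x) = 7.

48

An element (a,b) has order lcm(ord(a), ord(b)); count pairs with lcm equal to 7.
Enumerating gives 48 such elements.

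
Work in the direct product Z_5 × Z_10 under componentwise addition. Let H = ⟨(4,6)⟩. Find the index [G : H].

|⟨(4,6)⟩| = 5 and |G| = 50.
By Lagrange, [G : H] = |G|/|H| = 50/5 = 10.

10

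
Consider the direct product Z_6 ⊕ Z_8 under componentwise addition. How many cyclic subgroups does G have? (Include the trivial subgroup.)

16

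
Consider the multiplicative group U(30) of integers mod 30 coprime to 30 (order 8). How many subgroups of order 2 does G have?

3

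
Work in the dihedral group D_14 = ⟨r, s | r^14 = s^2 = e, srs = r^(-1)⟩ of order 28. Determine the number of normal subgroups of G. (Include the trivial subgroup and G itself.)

7

G has 28 subgroups. Checking conjugation-invariance by order — order 1: 1/1 normal; order 2: 1/15 normal; order 4: 0/7 normal; order 7: 1/1 normal; order 14: 3/3 normal; order 28: 1/1 normal.
Total normal subgroups: 7.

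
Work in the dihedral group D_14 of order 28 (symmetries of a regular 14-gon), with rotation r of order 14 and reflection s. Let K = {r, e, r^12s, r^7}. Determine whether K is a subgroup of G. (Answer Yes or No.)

r ∈ K but its inverse r^13 ∉ K, so K is not a subgroup.

No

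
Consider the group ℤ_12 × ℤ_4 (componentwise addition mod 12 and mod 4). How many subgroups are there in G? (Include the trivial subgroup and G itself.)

30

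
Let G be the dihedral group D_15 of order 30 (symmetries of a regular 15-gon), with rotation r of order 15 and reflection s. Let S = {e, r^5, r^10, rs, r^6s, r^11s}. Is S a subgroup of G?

|S| = 6 divides |G| = 30, consistent with Lagrange.
S contains the identity, every element's inverse is in S, and S is closed under ·: it is a subgroup.

Yes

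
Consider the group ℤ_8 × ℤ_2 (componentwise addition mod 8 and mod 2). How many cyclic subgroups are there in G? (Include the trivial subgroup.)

8

Group the elements of G by the cyclic subgroup they generate; each cyclic subgroup of order d accounts for φ(d) elements.
Cyclic subgroups by order — order 1: 1; order 2: 3; order 4: 2; order 8: 2.
Total: 8.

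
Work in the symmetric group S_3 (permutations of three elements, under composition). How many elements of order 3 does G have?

2

The elements of order 3 are: (1 2 3), (1 3 2).
That's 2.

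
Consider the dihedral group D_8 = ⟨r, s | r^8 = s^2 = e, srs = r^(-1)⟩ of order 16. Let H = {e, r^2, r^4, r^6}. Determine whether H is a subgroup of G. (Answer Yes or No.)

Yes

|H| = 4 divides |G| = 16, consistent with Lagrange.
H contains the identity, every element's inverse is in H, and H is closed under ·: it is a subgroup.
In fact H = ⟨r^6⟩.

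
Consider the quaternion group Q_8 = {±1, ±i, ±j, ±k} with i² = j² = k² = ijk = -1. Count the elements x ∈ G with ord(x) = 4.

6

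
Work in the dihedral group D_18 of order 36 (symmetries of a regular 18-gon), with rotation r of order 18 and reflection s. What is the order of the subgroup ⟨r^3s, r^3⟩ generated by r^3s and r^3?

12

|⟨r^3s⟩| = 2 and |⟨r^3⟩| = 6, so |H| is a multiple of lcm(2, 6) = 6 and divides |G| = 36.
Closing under the operation: H = {e, r^3, r^6, r^9, r^12, r^15, s, r^3s, r^6s, r^9s, r^12s, r^15s}, so |H| = 12.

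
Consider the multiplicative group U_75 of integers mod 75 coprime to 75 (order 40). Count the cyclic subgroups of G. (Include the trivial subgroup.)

Each element a generates a cyclic subgroup ⟨a⟩; distinct elements may generate the same one (a cyclic group of order d has φ(d) generators).
Cyclic subgroups by order — order 1: 1; order 2: 3; order 4: 2; order 5: 1; order 10: 3; order 20: 2.
Total: 12.

12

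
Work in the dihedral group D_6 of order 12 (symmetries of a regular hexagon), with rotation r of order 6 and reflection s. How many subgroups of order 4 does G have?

3

|G| = 12 and 4 | 12, so subgroups of order 4 are possible by Lagrange.
The subgroups of order 4 are: {e, r^3, r^2s, r^5s}; {e, r^3, s, r^3s}; {e, r^3, rs, r^4s}.
So G has 3 subgroups of order 4.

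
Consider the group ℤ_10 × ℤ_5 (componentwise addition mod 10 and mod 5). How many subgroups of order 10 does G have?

6

|G| = 50 and 10 | 50, so subgroups of order 10 are possible by Lagrange.
The subgroups of order 10 are: {(0,0), (0,1), (0,2), (0,3), (0,4), (5,0), (5,1), (5,2), (5,3), (5,4)}; {(0,0), (1,0), (2,0), (3,0), (4,0), (5,0), (6,0), (7,0), (8,0), (9,0)}; {(0,0), (1,1), (2,2), (3,3), (4,4), (5,0), (6,1), (7,2), (8,3), (9,4)}; {(0,0), (1,2), (2,4), (3,1), (4,3), (5,0), (6,2), (7,4), (8,1), (9,3)}; … (6 in all).
So G has 6 subgroups of order 10.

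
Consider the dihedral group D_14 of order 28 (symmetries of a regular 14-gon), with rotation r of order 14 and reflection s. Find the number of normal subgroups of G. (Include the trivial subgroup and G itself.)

7

G has 28 subgroups. Checking conjugation-invariance by order — order 1: 1/1 normal; order 2: 1/15 normal; order 4: 0/7 normal; order 7: 1/1 normal; order 14: 3/3 normal; order 28: 1/1 normal.
Total normal subgroups: 7.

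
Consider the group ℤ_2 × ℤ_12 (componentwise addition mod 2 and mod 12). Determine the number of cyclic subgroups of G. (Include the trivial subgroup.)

12

Each element a generates a cyclic subgroup ⟨a⟩; distinct elements may generate the same one (a cyclic group of order d has φ(d) generators).
Cyclic subgroups by order — order 1: 1; order 2: 3; order 3: 1; order 4: 2; order 6: 3; order 12: 2.
Total: 12.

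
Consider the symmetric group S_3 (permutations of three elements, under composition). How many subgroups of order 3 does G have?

1

|G| = 6 and 3 | 6, so subgroups of order 3 are possible by Lagrange.
The subgroups of order 3 are: {e, (1 2 3), (1 3 2)}.
So G has 1 subgroup of order 3.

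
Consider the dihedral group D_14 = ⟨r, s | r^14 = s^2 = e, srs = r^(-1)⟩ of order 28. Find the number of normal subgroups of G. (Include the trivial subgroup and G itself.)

7

G has 28 subgroups. Checking conjugation-invariance by order — order 1: 1/1 normal; order 2: 1/15 normal; order 4: 0/7 normal; order 7: 1/1 normal; order 14: 3/3 normal; order 28: 1/1 normal.
Total normal subgroups: 7.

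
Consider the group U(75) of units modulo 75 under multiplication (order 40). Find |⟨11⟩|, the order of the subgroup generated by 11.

10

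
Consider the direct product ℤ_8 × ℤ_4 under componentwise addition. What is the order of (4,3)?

4

The order of (4,3) in Z_8 × Z_4 is lcm(ord(4) in Z_8, ord(3) in Z_4).
ord(4) = 2 and ord(3) = 4, so |⟨(4,3)⟩| = lcm(2, 4) = 4.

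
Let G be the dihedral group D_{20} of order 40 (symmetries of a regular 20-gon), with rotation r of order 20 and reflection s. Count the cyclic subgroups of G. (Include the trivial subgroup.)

26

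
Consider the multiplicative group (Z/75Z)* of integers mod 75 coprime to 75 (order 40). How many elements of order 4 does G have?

4

The elements of order 4 are: 7, 32, 43, 68.
That's 4.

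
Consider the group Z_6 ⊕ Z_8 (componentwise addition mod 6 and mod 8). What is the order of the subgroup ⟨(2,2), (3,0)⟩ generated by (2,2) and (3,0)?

|⟨(2,2)⟩| = 12 and |⟨(3,0)⟩| = 2, so |H| is a multiple of lcm(12, 2) = 12 and divides |G| = 48.
Closing under the operation: H = {(0,0), (0,2), (0,4), (0,6), (1,0), (1,2), (1,4), (1,6), (2,0), (2,2), (2,4), (2,6), (3,0), (3,2), (3,4), (3,6), (4,0), (4,2), (4,4), (4,6), (5,0), (5,2), (5,4), (5,6)}, so |H| = 24.

24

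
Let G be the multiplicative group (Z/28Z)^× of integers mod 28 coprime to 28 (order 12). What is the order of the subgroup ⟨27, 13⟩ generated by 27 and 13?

4

|⟨27⟩| = 2 and |⟨13⟩| = 2, so |H| is a multiple of lcm(2, 2) = 2 and divides |G| = 12.
Closing under the operation: H = {1, 13, 15, 27}, so |H| = 4.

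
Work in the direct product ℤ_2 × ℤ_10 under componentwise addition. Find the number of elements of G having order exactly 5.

An element (a,b) has order lcm(ord(a), ord(b)); count pairs with lcm equal to 5.
Enumerating gives 4 such elements.

4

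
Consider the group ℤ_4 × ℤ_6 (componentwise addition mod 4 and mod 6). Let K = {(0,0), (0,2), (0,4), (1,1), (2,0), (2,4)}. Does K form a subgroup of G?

No

(2,4) ∈ K but its inverse (2,2) ∉ K, so K is not a subgroup.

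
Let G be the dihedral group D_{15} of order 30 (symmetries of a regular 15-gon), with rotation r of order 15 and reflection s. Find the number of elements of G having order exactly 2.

Enumerating element orders in G gives 15 elements of order 2.

15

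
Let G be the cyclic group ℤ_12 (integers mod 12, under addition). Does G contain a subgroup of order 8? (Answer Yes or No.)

8 does not divide |G| = 12, so by Lagrange no subgroup of order 8 exists.

No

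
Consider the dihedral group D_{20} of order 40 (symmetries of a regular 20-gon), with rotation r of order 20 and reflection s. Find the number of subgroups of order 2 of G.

21

|G| = 40 and 2 | 40, so subgroups of order 2 are possible by Lagrange.
The subgroups of order 2 are: {e, r^10}; {e, r^10s}; {e, r^11s}; {e, r^12s}; … (21 in all).
So G has 21 subgroups of order 2.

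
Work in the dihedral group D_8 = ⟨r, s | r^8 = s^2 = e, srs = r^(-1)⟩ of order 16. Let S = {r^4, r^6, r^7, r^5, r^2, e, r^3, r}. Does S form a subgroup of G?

|S| = 8 divides |G| = 16, consistent with Lagrange.
S contains the identity, every element's inverse is in S, and S is closed under ·: it is a subgroup.
In fact S = ⟨r^7⟩.

Yes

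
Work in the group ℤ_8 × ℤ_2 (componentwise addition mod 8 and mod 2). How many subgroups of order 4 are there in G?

|G| = 16 and 4 | 16, so subgroups of order 4 are possible by Lagrange.
The subgroups of order 4 are: {(0,0), (0,1), (4,0), (4,1)}; {(0,0), (2,0), (4,0), (6,0)}; {(0,0), (2,1), (4,0), (6,1)}.
So G has 3 subgroups of order 4.

3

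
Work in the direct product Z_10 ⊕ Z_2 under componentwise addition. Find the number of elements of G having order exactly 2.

3

An element (a,b) has order lcm(ord(a), ord(b)); count pairs with lcm equal to 2.
Enumerating gives 3 such elements.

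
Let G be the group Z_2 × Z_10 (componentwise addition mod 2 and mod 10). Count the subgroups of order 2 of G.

3

|G| = 20 and 2 | 20, so subgroups of order 2 are possible by Lagrange.
The subgroups of order 2 are: {(0,0), (0,5)}; {(0,0), (1,0)}; {(0,0), (1,5)}.
So G has 3 subgroups of order 2.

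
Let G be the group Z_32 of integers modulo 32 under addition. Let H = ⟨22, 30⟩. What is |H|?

|⟨22⟩| = 16 and |⟨30⟩| = 16, so |H| is a multiple of lcm(16, 16) = 16 and divides |G| = 32.
Closing under the operation: H = {0, 2, 4, 6, 8, 10, 12, 14, 16, 18, 20, 22, 24, 26, 28, 30}, so |H| = 16.

16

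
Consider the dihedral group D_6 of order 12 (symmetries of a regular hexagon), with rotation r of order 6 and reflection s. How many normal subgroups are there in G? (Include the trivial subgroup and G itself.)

G has 16 subgroups. Checking conjugation-invariance by order — order 1: 1/1 normal; order 2: 1/7 normal; order 3: 1/1 normal; order 4: 0/3 normal; order 6: 3/3 normal; order 12: 1/1 normal.
Total normal subgroups: 7.

7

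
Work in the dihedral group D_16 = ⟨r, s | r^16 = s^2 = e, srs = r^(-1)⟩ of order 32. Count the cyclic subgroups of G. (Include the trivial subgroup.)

21

A cyclic subgroup of order d is generated by each of its φ(d) elements of order d, so the cyclic subgroups of order d number (#elements of order d)/φ(d).
Cyclic subgroups by order — order 1: 1; order 2: 17; order 4: 1; order 8: 1; order 16: 1.
Total: 21.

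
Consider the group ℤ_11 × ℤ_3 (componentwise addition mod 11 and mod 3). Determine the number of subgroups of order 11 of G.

1

|G| = 33 and 11 | 33, so subgroups of order 11 are possible by Lagrange.
The subgroups of order 11 are: {(0,0), (1,0), (2,0), (3,0), (4,0), (5,0), (6,0), (7,0), (8,0), (9,0), (10,0)}.
So G has 1 subgroup of order 11.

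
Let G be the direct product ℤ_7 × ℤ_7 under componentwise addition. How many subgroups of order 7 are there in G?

8

|G| = 49 and 7 | 49, so subgroups of order 7 are possible by Lagrange.
The subgroups of order 7 are: {(0,0), (0,1), (0,2), (0,3), (0,4), (0,5), (0,6)}; {(0,0), (1,0), (2,0), (3,0), (4,0), (5,0), (6,0)}; {(0,0), (1,1), (2,2), (3,3), (4,4), (5,5), (6,6)}; {(0,0), (1,2), (2,4), (3,6), (4,1), (5,3), (6,5)}; … (8 in all).
So G has 8 subgroups of order 7.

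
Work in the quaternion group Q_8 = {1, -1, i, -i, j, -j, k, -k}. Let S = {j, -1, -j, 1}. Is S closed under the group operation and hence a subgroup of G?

Yes

|S| = 4 divides |G| = 8, consistent with Lagrange.
S contains the identity, every element's inverse is in S, and S is closed under ·: it is a subgroup.
In fact S = ⟨j⟩.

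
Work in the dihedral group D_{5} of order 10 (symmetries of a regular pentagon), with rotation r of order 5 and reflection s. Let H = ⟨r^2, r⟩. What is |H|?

5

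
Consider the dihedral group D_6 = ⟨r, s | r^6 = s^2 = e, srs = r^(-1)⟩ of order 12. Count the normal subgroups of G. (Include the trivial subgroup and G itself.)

G has 16 subgroups. Checking conjugation-invariance by order — order 1: 1/1 normal; order 2: 1/7 normal; order 3: 1/1 normal; order 4: 0/3 normal; order 6: 3/3 normal; order 12: 1/1 normal.
Total normal subgroups: 7.

7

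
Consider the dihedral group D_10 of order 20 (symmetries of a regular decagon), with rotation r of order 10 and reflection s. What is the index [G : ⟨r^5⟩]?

|⟨r^5⟩| = 2 and |G| = 20.
By Lagrange, [G : H] = |G|/|H| = 20/2 = 10.

10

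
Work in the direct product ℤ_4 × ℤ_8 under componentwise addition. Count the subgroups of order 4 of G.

|G| = 32 and 4 | 32, so subgroups of order 4 are possible by Lagrange.
The subgroups of order 4 are: {(0,0), (0,2), (0,4), (0,6)}; {(0,0), (0,4), (2,0), (2,4)}; {(0,0), (0,4), (2,2), (2,6)}; {(0,0), (1,0), (2,0), (3,0)}; … (7 in all).
So G has 7 subgroups of order 4.

7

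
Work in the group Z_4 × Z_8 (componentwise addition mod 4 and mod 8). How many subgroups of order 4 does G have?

|G| = 32 and 4 | 32, so subgroups of order 4 are possible by Lagrange.
The subgroups of order 4 are: {(0,0), (0,2), (0,4), (0,6)}; {(0,0), (0,4), (2,0), (2,4)}; {(0,0), (0,4), (2,2), (2,6)}; {(0,0), (1,0), (2,0), (3,0)}; … (7 in all).
So G has 7 subgroups of order 4.

7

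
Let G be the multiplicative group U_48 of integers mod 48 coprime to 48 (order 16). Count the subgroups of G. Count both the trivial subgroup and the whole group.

|G| = 16, so by Lagrange every subgroup order divides 16. Divisors: 1, 2, 4, 8, 16.
Subgroups by order — order 1: 1; order 2: 7; order 4: 11; order 8: 7; order 16: 1.
Total: 1 + 7 + 11 + 7 + 1 = 27.

27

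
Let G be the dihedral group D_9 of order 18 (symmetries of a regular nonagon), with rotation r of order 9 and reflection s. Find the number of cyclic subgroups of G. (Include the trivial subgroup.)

12

Group the elements of G by the cyclic subgroup they generate; each cyclic subgroup of order d accounts for φ(d) elements.
Cyclic subgroups by order — order 1: 1; order 2: 9; order 3: 1; order 9: 1.
Total: 12.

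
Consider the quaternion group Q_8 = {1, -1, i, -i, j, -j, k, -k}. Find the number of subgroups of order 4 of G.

|G| = 8 and 4 | 8, so subgroups of order 4 are possible by Lagrange.
The subgroups of order 4 are: {1, -1, i, -i}; {1, -1, j, -j}; {1, -1, k, -k}.
So G has 3 subgroups of order 4.

3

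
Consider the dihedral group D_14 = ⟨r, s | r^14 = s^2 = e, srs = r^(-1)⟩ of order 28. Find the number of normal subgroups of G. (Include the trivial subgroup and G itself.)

G has 28 subgroups. Checking conjugation-invariance by order — order 1: 1/1 normal; order 2: 1/15 normal; order 4: 0/7 normal; order 7: 1/1 normal; order 14: 3/3 normal; order 28: 1/1 normal.
Total normal subgroups: 7.

7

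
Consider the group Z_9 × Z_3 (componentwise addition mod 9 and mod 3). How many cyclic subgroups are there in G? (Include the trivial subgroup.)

8

A cyclic subgroup of order d is generated by each of its φ(d) elements of order d, so the cyclic subgroups of order d number (#elements of order d)/φ(d).
Cyclic subgroups by order — order 1: 1; order 3: 4; order 9: 3.
Total: 8.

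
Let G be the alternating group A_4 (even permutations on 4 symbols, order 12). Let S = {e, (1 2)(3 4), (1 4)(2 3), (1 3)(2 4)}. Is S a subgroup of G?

Yes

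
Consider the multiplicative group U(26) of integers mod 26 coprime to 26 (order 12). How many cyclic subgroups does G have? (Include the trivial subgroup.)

A cyclic subgroup of order d is generated by each of its φ(d) elements of order d, so the cyclic subgroups of order d number (#elements of order d)/φ(d).
Cyclic subgroups by order — order 1: 1; order 2: 1; order 3: 1; order 4: 1; order 6: 1; order 12: 1.
Total: 6.

6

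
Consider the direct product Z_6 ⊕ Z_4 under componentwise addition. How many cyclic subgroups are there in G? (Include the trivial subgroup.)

12

Each element a generates a cyclic subgroup ⟨a⟩; distinct elements may generate the same one (a cyclic group of order d has φ(d) generators).
Cyclic subgroups by order — order 1: 1; order 2: 3; order 3: 1; order 4: 2; order 6: 3; order 12: 2.
Total: 12.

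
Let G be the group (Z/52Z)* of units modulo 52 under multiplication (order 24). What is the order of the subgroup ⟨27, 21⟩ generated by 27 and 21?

8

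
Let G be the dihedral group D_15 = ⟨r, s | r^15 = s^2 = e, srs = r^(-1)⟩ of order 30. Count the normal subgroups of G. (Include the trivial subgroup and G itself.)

G has 28 subgroups. Checking conjugation-invariance by order — order 1: 1/1 normal; order 2: 0/15 normal; order 3: 1/1 normal; order 5: 1/1 normal; order 6: 0/5 normal; order 10: 0/3 normal; order 15: 1/1 normal; order 30: 1/1 normal.
Total normal subgroups: 5.

5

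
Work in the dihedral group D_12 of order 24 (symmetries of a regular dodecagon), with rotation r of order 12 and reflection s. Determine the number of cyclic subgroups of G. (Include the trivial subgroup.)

18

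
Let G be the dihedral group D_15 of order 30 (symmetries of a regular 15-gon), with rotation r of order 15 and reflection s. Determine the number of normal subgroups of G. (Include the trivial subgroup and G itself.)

G has 28 subgroups. Checking conjugation-invariance by order — order 1: 1/1 normal; order 2: 0/15 normal; order 3: 1/1 normal; order 5: 1/1 normal; order 6: 0/5 normal; order 10: 0/3 normal; order 15: 1/1 normal; order 30: 1/1 normal.
Total normal subgroups: 5.

5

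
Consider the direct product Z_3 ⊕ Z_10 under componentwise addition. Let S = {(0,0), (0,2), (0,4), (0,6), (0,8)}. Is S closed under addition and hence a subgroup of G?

Yes

|S| = 5 divides |G| = 30, consistent with Lagrange.
S contains the identity, every element's inverse is in S, and S is closed under +: it is a subgroup.
In fact S = ⟨(0,2)⟩.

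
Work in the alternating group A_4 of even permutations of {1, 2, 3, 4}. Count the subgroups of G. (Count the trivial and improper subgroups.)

10

|G| = 12, so by Lagrange every subgroup order divides 12. Divisors: 1, 2, 3, 4, 6, 12.
Subgroups by order — order 1: 1; order 2: 3; order 3: 4; order 4: 1; order 6: 0; order 12: 1.
Total: 1 + 3 + 4 + 1 + 0 + 1 = 10.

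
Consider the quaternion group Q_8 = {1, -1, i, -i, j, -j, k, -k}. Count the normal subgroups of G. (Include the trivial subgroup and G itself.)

G has 6 subgroups. Checking conjugation-invariance by order — order 1: 1/1 normal; order 2: 1/1 normal; order 4: 3/3 normal; order 8: 1/1 normal.
Total normal subgroups: 6.

6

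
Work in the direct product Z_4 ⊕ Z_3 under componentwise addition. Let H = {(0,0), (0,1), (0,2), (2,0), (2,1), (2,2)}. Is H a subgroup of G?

|H| = 6 divides |G| = 12, consistent with Lagrange.
H contains the identity, every element's inverse is in H, and H is closed under +: it is a subgroup.
In fact H = ⟨(2,2)⟩.

Yes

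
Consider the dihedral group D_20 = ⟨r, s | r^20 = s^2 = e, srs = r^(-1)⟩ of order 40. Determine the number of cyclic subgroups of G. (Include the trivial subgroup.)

Each element a generates a cyclic subgroup ⟨a⟩; distinct elements may generate the same one (a cyclic group of order d has φ(d) generators).
Cyclic subgroups by order — order 1: 1; order 2: 21; order 4: 1; order 5: 1; order 10: 1; order 20: 1.
Total: 26.

26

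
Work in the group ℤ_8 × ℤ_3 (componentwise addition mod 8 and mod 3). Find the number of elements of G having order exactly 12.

An element (a,b) has order lcm(ord(a), ord(b)); count pairs with lcm equal to 12.
Enumerating gives 4 such elements.

4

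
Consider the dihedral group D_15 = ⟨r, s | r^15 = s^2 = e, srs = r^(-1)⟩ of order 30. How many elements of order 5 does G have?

4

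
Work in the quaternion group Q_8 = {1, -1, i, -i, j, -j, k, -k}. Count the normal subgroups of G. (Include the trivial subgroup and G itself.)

G has 6 subgroups. Checking conjugation-invariance by order — order 1: 1/1 normal; order 2: 1/1 normal; order 4: 3/3 normal; order 8: 1/1 normal.
Total normal subgroups: 6.

6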